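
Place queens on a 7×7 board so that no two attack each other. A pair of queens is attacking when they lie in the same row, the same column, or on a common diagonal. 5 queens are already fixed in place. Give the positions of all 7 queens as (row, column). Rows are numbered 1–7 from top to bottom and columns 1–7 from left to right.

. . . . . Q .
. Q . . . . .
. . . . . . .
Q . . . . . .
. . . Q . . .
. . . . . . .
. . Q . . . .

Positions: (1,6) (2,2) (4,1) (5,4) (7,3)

Row 3: attacked by (1,6)→{4,6}; (2,2)→{1,2,3}; (4,1)→{1,2}; (5,4)→{2,4,6}; (7,3)→{3,7}. Safe: 5. Place at column 5.
Row 6: attacked by (1,6)→{1,6}; (2,2)→{2,6}; (3,5)→{2,5}; (4,1)→{1,3}; (5,4)→{3,4,5}; (7,3)→{2,3,4}. Safe: 7. Place at column 7.
Columns [6, 2, 5, 1, 4, 7, 3], r−c [-5, 0, -2, 3, 1, -1, 4], r+c [7, 4, 8, 5, 9, 13, 10] are all distinct, so no two queens attack.

(1,6) (2,2) (3,5) (4,1) (5,4) (6,7) (7,3)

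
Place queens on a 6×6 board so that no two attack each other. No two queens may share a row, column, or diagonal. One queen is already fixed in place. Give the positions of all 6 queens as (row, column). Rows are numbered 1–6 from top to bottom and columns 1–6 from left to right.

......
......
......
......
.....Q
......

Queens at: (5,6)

Row 1: attacked by (5,6)→{2,6}. Safe: 1, 3, 4, 5. Place at column 4.
Row 2: attacked by (1,4)→{3,4,5}; (5,6)→{3,6}. Safe: 1, 2. Place at column 1.
Row 3: attacked by (1,4)→{2,4,6}; (2,1)→{1,2}; (5,6)→{4,6}. Safe: 3, 5. Place at column 5.
Row 4: attacked by (1,4)→{1,4}; (2,1)→{1,3}; (3,5)→{4,5,6}; (5,6)→{5,6}. Safe: 2. Place at column 2.
Row 6: attacked by (1,4)→{4}; (2,1)→{1,5}; (3,5)→{2,5}; (4,2)→{2,4}; (5,6)→{5,6}. Safe: 3. Place at column 3.
Columns [4, 1, 5, 2, 6, 3], r−c [-3, 1, -2, 2, -1, 3], r+c [5, 3, 8, 6, 11, 9] are all distinct, so no two queens attack.

(1,4) (2,1) (3,5) (4,2) (5,6) (6,3)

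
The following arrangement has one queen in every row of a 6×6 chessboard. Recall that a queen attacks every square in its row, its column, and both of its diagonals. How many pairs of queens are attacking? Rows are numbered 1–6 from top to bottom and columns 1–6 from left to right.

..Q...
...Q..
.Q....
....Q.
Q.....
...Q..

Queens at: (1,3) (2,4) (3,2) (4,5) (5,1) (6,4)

3

Same column: (2,4)–(6,4) (column 4).
Same diagonal: (1,3)–(2,4) (|1−2| = |3−4| = 1); (2,4)–(5,1) (|2−5| = |4−1| = 3).
Total attacking pairs: 3.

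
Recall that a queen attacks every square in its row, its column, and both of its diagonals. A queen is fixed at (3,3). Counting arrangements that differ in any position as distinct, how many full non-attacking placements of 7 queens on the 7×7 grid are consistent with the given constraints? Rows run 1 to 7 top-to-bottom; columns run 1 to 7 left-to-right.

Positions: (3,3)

Branch on row 1: col 2 → 2; col 4 → 2; col 6 → 1; col 7 → 1.
Sum: 2 + 2 + 1 + 1 = 6.

6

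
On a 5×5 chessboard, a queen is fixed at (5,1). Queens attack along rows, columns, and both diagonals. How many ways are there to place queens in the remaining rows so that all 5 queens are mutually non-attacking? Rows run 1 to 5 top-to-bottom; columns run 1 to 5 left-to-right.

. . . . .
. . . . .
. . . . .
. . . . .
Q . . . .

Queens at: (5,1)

Branch on row 1: col 2 → 0; col 3 → 1; col 4 → 1.
Sum: 0 + 1 + 1 = 2.

2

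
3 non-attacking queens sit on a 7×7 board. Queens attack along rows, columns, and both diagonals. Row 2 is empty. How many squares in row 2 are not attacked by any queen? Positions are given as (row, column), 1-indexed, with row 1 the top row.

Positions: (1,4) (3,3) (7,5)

3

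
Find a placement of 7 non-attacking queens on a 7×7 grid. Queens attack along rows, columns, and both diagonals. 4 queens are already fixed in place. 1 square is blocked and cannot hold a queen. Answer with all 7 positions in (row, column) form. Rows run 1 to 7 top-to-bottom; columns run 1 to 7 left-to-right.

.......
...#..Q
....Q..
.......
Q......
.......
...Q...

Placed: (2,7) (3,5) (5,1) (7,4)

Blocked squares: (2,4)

(1,2) (2,7) (3,5) (4,3) (5,1) (6,6) (7,4)

Row 1: attacked by (2,7)→{6,7}; (3,5)→{3,5,7}; (5,1)→{1,5}; (7,4)→{4}. Safe: 2. Place at column 2.
Row 4: attacked by (1,2)→{2,5}; (2,7)→{5,7}; (3,5)→{4,5,6}; (5,1)→{1,2}; (7,4)→{1,4,7}. Safe: 3. Place at column 3.
Row 6: attacked by (1,2)→{2,7}; (2,7)→{3,7}; (3,5)→{2,5}; (4,3)→{1,3,5}; (5,1)→{1,2}; (7,4)→{3,4,5}. Safe: 6. Place at column 6.
Columns [2, 7, 5, 3, 1, 6, 4], r−c [-1, -5, -2, 1, 4, 0, 3], r+c [3, 9, 8, 7, 6, 12, 11] are all distinct, so no two queens attack.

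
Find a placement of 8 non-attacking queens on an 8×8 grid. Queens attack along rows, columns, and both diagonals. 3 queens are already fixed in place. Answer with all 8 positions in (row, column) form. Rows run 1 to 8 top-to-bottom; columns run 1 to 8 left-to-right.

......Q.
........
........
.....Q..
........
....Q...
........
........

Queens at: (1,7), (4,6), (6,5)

Row 2: attacked by (1,7)→{6,7,8}; (4,6)→{4,6,8}; (6,5)→{1,5}. Safe: 2, 3. Place at column 3.
Row 3: attacked by (1,7)→{5,7}; (2,3)→{2,3,4}; (4,6)→{5,6,7}; (6,5)→{2,5,8}. Safe: 1. Place at column 1.
Row 5: attacked by (1,7)→{3,7}; (2,3)→{3,6}; (3,1)→{1,3}; (4,6)→{5,6,7}; (6,5)→{4,5,6}. Safe: 2, 8. Place at column 8.
Row 7: attacked by (1,7)→{1,7}; (2,3)→{3,8}; (3,1)→{1,5}; (4,6)→{3,6}; (5,8)→{6,8}; (6,5)→{4,5,6}. Safe: 2. Place at column 2.
Row 8: attacked by (1,7)→{7}; (2,3)→{3}; (3,1)→{1,6}; (4,6)→{2,6}; (5,8)→{5,8}; (6,5)→{3,5,7}; (7,2)→{1,2,3}. Safe: 4. Place at column 4.
Columns [7, 3, 1, 6, 8, 5, 2, 4], r−c [-6, -1, 2, -2, -3, 1, 5, 4], r+c [8, 5, 4, 10, 13, 11, 9, 12] are all distinct, so no two queens attack.

(1,7) (2,3) (3,1) (4,6) (5,8) (6,5) (7,2) (8,4)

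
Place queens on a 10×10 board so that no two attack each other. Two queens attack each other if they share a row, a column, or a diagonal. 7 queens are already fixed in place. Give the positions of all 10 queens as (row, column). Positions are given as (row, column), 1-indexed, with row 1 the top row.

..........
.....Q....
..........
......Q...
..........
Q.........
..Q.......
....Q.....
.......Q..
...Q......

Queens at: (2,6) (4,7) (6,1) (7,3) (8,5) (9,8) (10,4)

(1,2) (2,6) (3,9) (4,7) (5,10) (6,1) (7,3) (8,5) (9,8) (10,4)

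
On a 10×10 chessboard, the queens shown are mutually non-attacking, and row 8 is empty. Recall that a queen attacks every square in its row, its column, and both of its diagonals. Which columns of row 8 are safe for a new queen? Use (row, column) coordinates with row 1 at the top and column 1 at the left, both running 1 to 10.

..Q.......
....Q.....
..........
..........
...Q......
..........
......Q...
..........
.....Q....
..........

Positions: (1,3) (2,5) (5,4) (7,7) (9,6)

columns 2, 9

(1,3) attacks row 8 at column 3 and diagonals 10.
(2,5) attacks row 8 at column 5.
(5,4) attacks row 8 at column 4 and diagonals 1, 7.
(7,7) attacks row 8 at column 7 and diagonals 6, 8.
(9,6) attacks row 8 at column 6 and diagonals 5, 7.
Attacked columns: {1, 3, 4, 5, 6, 7, 8, 10}. Safe: {2, 9}.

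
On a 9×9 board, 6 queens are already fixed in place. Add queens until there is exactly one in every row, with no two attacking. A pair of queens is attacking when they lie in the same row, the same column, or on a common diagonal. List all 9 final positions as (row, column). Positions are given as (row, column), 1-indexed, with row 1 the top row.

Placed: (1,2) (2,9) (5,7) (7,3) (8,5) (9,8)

(1,2) (2,9) (3,6) (4,4) (5,7) (6,1) (7,3) (8,5) (9,8)

Row 3: attacked by (1,2)→{2,4}; (2,9)→{8,9}; (5,7)→{5,7,9}; (7,3)→{3,7}; (8,5)→{5}; (9,8)→{2,8}. Safe: 1, 6. Place at column 6.
Row 4: attacked by (1,2)→{2,5}; (2,9)→{7,9}; (3,6)→{5,6,7}; (5,7)→{6,7,8}; (7,3)→{3,6}; (8,5)→{1,5,9}; (9,8)→{3,8}. Safe: 4. Place at column 4.
Row 6: attacked by (1,2)→{2,7}; (2,9)→{5,9}; (3,6)→{3,6,9}; (4,4)→{2,4,6}; (5,7)→{6,7,8}; (7,3)→{2,3,4}; (8,5)→{3,5,7}; (9,8)→{5,8}. Safe: 1. Place at column 1.
Columns [2, 9, 6, 4, 7, 1, 3, 5, 8], r−c [-1, -7, -3, 0, -2, 5, 4, 3, 1], r+c [3, 11, 9, 8, 12, 7, 10, 13, 17] are all distinct, so no two queens attack.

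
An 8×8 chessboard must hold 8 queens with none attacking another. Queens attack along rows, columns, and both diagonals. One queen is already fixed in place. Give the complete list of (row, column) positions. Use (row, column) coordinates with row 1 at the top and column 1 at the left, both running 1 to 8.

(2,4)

(1,6) (2,4) (3,2) (4,8) (5,5) (6,7) (7,1) (8,3)

Row 1: attacked by (2,4)→{3,4,5}. Safe: 1, 2, 6, 7, 8. Place at column 6.
Row 3: attacked by (1,6)→{4,6,8}; (2,4)→{3,4,5}. Safe: 1, 2, 7. Place at column 2.
Row 4: attacked by (1,6)→{3,6}; (2,4)→{2,4,6}; (3,2)→{1,2,3}. Safe: 5, 7, 8. Place at column 8.
Row 5: attacked by (1,6)→{2,6}; (2,4)→{1,4,7}; (3,2)→{2,4}; (4,8)→{7,8}. Safe: 3, 5. Place at column 5.
Row 6: attacked by (1,6)→{1,6}; (2,4)→{4,8}; (3,2)→{2,5}; (4,8)→{6,8}; (5,5)→{4,5,6}. Safe: 3, 7. Place at column 7.
Row 7: attacked by (1,6)→{6}; (2,4)→{4}; (3,2)→{2,6}; (4,8)→{5,8}; (5,5)→{3,5,7}; (6,7)→{6,7,8}. Safe: 1. Place at column 1.
Row 8: attacked by (1,6)→{6}; (2,4)→{4}; (3,2)→{2,7}; (4,8)→{4,8}; (5,5)→{2,5,8}; (6,7)→{5,7}; (7,1)→{1,2}. Safe: 3. Place at column 3.
Columns [6, 4, 2, 8, 5, 7, 1, 3], r−c [-5, -2, 1, -4, 0, -1, 6, 5], r+c [7, 6, 5, 12, 10, 13, 8, 11] are all distinct, so no two queens attack.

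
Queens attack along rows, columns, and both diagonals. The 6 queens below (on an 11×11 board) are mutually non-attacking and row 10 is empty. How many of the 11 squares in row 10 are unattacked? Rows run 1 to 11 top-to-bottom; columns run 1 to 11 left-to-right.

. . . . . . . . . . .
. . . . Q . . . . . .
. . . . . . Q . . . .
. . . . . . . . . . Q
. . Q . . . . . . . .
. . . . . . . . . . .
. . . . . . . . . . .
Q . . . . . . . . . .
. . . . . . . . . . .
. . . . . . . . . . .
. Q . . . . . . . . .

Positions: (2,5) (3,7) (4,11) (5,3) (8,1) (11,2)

4

(2,5) attacks row 10 at column 5.
(3,7) attacks row 10 at column 7.
(4,11) attacks row 10 at column 11 and diagonals 5.
(5,3) attacks row 10 at column 3 and diagonals 8.
(8,1) attacks row 10 at column 1 and diagonals 3.
(11,2) attacks row 10 at column 2 and diagonals 1, 3.
Attacked columns: {1, 2, 3, 5, 7, 8, 11}. Safe: {4, 6, 9, 10}.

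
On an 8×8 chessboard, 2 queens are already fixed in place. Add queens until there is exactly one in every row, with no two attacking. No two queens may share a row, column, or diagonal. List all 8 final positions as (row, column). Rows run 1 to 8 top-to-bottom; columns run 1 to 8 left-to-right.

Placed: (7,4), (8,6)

Row 1: attacked by (7,4)→{4}; (8,6)→{6}. Safe: 1, 2, 3, 5, 7, 8. Place at column 8.
Row 2: attacked by (1,8)→{7,8}; (7,4)→{4}; (8,6)→{6}. Safe: 1, 2, 3, 5. Place at column 2.
Row 3: attacked by (1,8)→{6,8}; (2,2)→{1,2,3}; (7,4)→{4,8}; (8,6)→{1,6}. Safe: 5, 7. Place at column 5.
Row 4: attacked by (1,8)→{5,8}; (2,2)→{2,4}; (3,5)→{4,5,6}; (7,4)→{1,4,7}; (8,6)→{2,6}. Safe: 3. Place at column 3.
Row 5: attacked by (1,8)→{4,8}; (2,2)→{2,5}; (3,5)→{3,5,7}; (4,3)→{2,3,4}; (7,4)→{2,4,6}; (8,6)→{3,6}. Safe: 1. Place at column 1.
Row 6: attacked by (1,8)→{3,8}; (2,2)→{2,6}; (3,5)→{2,5,8}; (4,3)→{1,3,5}; (5,1)→{1,2}; (7,4)→{3,4,5}; (8,6)→{4,6,8}. Safe: 7. Place at column 7.
Columns [8, 2, 5, 3, 1, 7, 4, 6], r−c [-7, 0, -2, 1, 4, -1, 3, 2], r+c [9, 4, 8, 7, 6, 13, 11, 14] are all distinct, so no two queens attack.

(1,8) (2,2) (3,5) (4,3) (5,1) (6,7) (7,4) (8,6)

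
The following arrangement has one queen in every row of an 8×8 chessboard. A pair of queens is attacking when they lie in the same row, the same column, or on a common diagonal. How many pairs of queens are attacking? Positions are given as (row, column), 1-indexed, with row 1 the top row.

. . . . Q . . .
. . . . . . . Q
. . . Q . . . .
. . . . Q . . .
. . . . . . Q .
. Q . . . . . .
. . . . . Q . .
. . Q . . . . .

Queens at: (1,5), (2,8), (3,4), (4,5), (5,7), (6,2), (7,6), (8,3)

2

Same column: (1,5)–(4,5) (column 5).
Same diagonal: (3,4)–(4,5) (|3−4| = |4−5| = 1).
Total attacking pairs: 2.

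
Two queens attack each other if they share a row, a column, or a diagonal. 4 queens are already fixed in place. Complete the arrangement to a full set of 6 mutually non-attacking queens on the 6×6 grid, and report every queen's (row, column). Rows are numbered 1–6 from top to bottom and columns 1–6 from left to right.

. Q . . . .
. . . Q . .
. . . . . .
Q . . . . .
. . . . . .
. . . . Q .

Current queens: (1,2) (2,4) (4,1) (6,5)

(1,2) (2,4) (3,6) (4,1) (5,3) (6,5)

Row 3: attacked by (1,2)→{2,4}; (2,4)→{3,4,5}; (4,1)→{1,2}; (6,5)→{2,5}. Safe: 6. Place at column 6.
Row 5: attacked by (1,2)→{2,6}; (2,4)→{1,4}; (3,6)→{4,6}; (4,1)→{1,2}; (6,5)→{4,5,6}. Safe: 3. Place at column 3.
Columns [2, 4, 6, 1, 3, 5], r−c [-1, -2, -3, 3, 2, 1], r+c [3, 6, 9, 5, 8, 11] are all distinct, so no two queens attack.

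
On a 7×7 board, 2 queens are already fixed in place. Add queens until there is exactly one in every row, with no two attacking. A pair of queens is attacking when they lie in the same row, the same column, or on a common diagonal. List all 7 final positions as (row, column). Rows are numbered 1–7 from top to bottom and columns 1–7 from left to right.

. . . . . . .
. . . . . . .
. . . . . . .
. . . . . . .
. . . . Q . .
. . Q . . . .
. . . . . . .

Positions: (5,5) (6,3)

(1,6) (2,4) (3,2) (4,7) (5,5) (6,3) (7,1)

Row 1: attacked by (5,5)→{1,5}; (6,3)→{3}. Safe: 2, 4, 6, 7. Place at column 6.
Row 2: attacked by (1,6)→{5,6,7}; (5,5)→{2,5}; (6,3)→{3,7}. Safe: 1, 4. Place at column 4.
Row 3: attacked by (1,6)→{4,6}; (2,4)→{3,4,5}; (5,5)→{3,5,7}; (6,3)→{3,6}. Safe: 1, 2. Place at column 2.
Row 4: attacked by (1,6)→{3,6}; (2,4)→{2,4,6}; (3,2)→{1,2,3}; (5,5)→{4,5,6}; (6,3)→{1,3,5}. Safe: 7. Place at column 7.
Row 7: attacked by (1,6)→{6}; (2,4)→{4}; (3,2)→{2,6}; (4,7)→{4,7}; (5,5)→{3,5,7}; (6,3)→{2,3,4}. Safe: 1. Place at column 1.
Columns [6, 4, 2, 7, 5, 3, 1], r−c [-5, -2, 1, -3, 0, 3, 6], r+c [7, 6, 5, 11, 10, 9, 8] are all distinct, so no two queens attack.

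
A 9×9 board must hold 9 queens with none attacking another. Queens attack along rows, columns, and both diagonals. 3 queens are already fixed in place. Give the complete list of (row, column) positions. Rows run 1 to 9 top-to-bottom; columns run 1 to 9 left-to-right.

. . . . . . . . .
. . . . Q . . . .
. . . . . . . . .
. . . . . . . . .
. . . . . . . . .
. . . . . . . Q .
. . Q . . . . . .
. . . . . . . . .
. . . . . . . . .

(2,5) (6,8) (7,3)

Row 1: attacked by (2,5)→{4,5,6}; (6,8)→{3,8}; (7,3)→{3,9}. Safe: 1, 2, 7. Place at column 1.
Row 3: attacked by (1,1)→{1,3}; (2,5)→{4,5,6}; (6,8)→{5,8}; (7,3)→{3,7}. Safe: 2, 9. Place at column 9.
Row 4: attacked by (1,1)→{1,4}; (2,5)→{3,5,7}; (3,9)→{8,9}; (6,8)→{6,8}; (7,3)→{3,6}. Safe: 2. Place at column 2.
Row 5: attacked by (1,1)→{1,5}; (2,5)→{2,5,8}; (3,9)→{7,9}; (4,2)→{1,2,3}; (6,8)→{7,8,9}; (7,3)→{1,3,5}. Safe: 4, 6. Place at column 6.
Row 8: attacked by (1,1)→{1,8}; (2,5)→{5}; (3,9)→{4,9}; (4,2)→{2,6}; (5,6)→{3,6,9}; (6,8)→{6,8}; (7,3)→{2,3,4}. Safe: 7. Place at column 7.
Row 9: attacked by (1,1)→{1,9}; (2,5)→{5}; (3,9)→{3,9}; (4,2)→{2,7}; (5,6)→{2,6}; (6,8)→{5,8}; (7,3)→{1,3,5}; (8,7)→{6,7,8}. Safe: 4. Place at column 4.
Columns [1, 5, 9, 2, 6, 8, 3, 7, 4], r−c [0, -3, -6, 2, -1, -2, 4, 1, 5], r+c [2, 7, 12, 6, 11, 14, 10, 15, 13] are all distinct, so no two queens attack.

(1,1) (2,5) (3,9) (4,2) (5,6) (6,8) (7,3) (8,7) (9,4)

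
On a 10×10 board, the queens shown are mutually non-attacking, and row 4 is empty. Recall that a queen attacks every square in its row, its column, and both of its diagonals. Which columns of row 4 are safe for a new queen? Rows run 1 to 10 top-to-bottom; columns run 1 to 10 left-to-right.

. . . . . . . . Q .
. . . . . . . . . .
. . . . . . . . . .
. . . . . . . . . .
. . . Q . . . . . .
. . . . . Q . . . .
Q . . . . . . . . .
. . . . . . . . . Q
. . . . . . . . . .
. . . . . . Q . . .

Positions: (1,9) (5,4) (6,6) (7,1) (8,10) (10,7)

columns 2

(1,9) attacks row 4 at column 9 and diagonals 6.
(5,4) attacks row 4 at column 4 and diagonals 3, 5.
(6,6) attacks row 4 at column 6 and diagonals 4, 8.
(7,1) attacks row 4 at column 1 and diagonals 4.
(8,10) attacks row 4 at column 10 and diagonals 6.
(10,7) attacks row 4 at column 7 and diagonals 1.
Attacked columns: {1, 3, 4, 5, 6, 7, 8, 9, 10}. Safe: {2}.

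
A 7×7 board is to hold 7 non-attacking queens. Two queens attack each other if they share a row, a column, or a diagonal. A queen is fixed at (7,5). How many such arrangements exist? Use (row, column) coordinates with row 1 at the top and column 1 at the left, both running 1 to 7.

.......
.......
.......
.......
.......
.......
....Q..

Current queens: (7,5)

Branch on row 1: col 1 → 1; col 2 → 1; col 3 → 2; col 4 → 1; col 6 → 0; col 7 → 1.
Sum: 1 + 1 + 2 + 1 + 0 + 1 = 6.

6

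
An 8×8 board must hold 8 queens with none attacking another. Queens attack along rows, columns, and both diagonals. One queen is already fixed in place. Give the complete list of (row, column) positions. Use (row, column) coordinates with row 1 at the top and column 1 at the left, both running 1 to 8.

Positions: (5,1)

(1,3) (2,5) (3,8) (4,4) (5,1) (6,7) (7,2) (8,6)

Row 1: attacked by (5,1)→{1,5}. Safe: 2, 3, 4, 6, 7, 8. Place at column 3.
Row 2: attacked by (1,3)→{2,3,4}; (5,1)→{1,4}. Safe: 5, 6, 7, 8. Place at column 5.
Row 3: attacked by (1,3)→{1,3,5}; (2,5)→{4,5,6}; (5,1)→{1,3}. Safe: 2, 7, 8. Place at column 8.
Row 4: attacked by (1,3)→{3,6}; (2,5)→{3,5,7}; (3,8)→{7,8}; (5,1)→{1,2}. Safe: 4. Place at column 4.
Row 6: attacked by (1,3)→{3,8}; (2,5)→{1,5}; (3,8)→{5,8}; (4,4)→{2,4,6}; (5,1)→{1,2}. Safe: 7. Place at column 7.
Row 7: attacked by (1,3)→{3}; (2,5)→{5}; (3,8)→{4,8}; (4,4)→{1,4,7}; (5,1)→{1,3}; (6,7)→{6,7,8}. Safe: 2. Place at column 2.
Row 8: attacked by (1,3)→{3}; (2,5)→{5}; (3,8)→{3,8}; (4,4)→{4,8}; (5,1)→{1,4}; (6,7)→{5,7}; (7,2)→{1,2,3}. Safe: 6. Place at column 6.
Columns [3, 5, 8, 4, 1, 7, 2, 6], r−c [-2, -3, -5, 0, 4, -1, 5, 2], r+c [4, 7, 11, 8, 6, 13, 9, 14] are all distinct, so no two queens attack.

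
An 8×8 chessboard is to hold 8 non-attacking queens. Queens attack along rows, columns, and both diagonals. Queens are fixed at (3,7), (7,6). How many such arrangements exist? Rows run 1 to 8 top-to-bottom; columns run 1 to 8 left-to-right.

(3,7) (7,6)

Branch on row 1: col 1 → 0; col 2 → 2; col 3 → 0; col 4 → 1; col 8 → 0.
Sum: 0 + 2 + 0 + 1 + 0 = 3.

3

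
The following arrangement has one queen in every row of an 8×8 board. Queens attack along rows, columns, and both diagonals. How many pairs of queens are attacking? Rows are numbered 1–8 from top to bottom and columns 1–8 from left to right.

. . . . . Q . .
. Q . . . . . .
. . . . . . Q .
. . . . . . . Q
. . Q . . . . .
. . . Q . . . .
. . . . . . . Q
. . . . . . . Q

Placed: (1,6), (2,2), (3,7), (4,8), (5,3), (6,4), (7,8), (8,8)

7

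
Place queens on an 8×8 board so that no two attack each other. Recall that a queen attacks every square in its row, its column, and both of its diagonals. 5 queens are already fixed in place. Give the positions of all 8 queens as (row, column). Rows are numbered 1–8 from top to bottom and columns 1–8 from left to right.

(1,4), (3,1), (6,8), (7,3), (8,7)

Row 2: attacked by (1,4)→{3,4,5}; (3,1)→{1,2}; (6,8)→{4,8}; (7,3)→{3,8}; (8,7)→{1,7}. Safe: 6. Place at column 6.
Row 4: attacked by (1,4)→{1,4,7}; (2,6)→{4,6,8}; (3,1)→{1,2}; (6,8)→{6,8}; (7,3)→{3,6}; (8,7)→{3,7}. Safe: 5. Place at column 5.
Row 5: attacked by (1,4)→{4,8}; (2,6)→{3,6}; (3,1)→{1,3}; (4,5)→{4,5,6}; (6,8)→{7,8}; (7,3)→{1,3,5}; (8,7)→{4,7}. Safe: 2. Place at column 2.
Columns [4, 6, 1, 5, 2, 8, 3, 7], r−c [-3, -4, 2, -1, 3, -2, 4, 1], r+c [5, 8, 4, 9, 7, 14, 10, 15] are all distinct, so no two queens attack.

(1,4) (2,6) (3,1) (4,5) (5,2) (6,8) (7,3) (8,7)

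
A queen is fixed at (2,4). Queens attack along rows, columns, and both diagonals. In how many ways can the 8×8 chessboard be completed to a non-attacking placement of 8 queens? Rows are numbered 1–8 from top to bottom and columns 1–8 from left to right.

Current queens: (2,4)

8

Branch on row 1: col 1 → 0; col 2 → 1; col 6 → 4; col 7 → 2; col 8 → 1.
Sum: 0 + 1 + 4 + 2 + 1 = 8.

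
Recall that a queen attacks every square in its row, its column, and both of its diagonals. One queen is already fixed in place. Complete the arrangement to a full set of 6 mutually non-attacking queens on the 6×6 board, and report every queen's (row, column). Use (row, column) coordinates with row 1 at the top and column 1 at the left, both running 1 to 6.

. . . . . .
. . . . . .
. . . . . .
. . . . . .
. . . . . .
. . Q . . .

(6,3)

(1,4) (2,1) (3,5) (4,2) (5,6) (6,3)

Row 1: attacked by (6,3)→{3}. Safe: 1, 2, 4, 5, 6. Place at column 4.
Row 2: attacked by (1,4)→{3,4,5}; (6,3)→{3}. Safe: 1, 2, 6. Place at column 1.
Row 3: attacked by (1,4)→{2,4,6}; (2,1)→{1,2}; (6,3)→{3,6}. Safe: 5. Place at column 5.
Row 4: attacked by (1,4)→{1,4}; (2,1)→{1,3}; (3,5)→{4,5,6}; (6,3)→{1,3,5}. Safe: 2. Place at column 2.
Row 5: attacked by (1,4)→{4}; (2,1)→{1,4}; (3,5)→{3,5}; (4,2)→{1,2,3}; (6,3)→{2,3,4}. Safe: 6. Place at column 6.
Columns [4, 1, 5, 2, 6, 3], r−c [-3, 1, -2, 2, -1, 3], r+c [5, 3, 8, 6, 11, 9] are all distinct, so no two queens attack.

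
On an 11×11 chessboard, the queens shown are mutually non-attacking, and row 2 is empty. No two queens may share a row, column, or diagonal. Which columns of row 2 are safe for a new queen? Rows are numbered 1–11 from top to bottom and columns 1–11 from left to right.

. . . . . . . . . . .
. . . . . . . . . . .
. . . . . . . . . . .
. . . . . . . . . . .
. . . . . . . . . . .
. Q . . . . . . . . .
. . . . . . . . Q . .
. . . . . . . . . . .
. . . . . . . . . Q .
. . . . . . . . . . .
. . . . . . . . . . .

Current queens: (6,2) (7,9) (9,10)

columns 1, 5, 7, 8, 11

(6,2) attacks row 2 at column 2 and diagonals 6.
(7,9) attacks row 2 at column 9 and diagonals 4.
(9,10) attacks row 2 at column 10 and diagonals 3.
Attacked columns: {2, 3, 4, 6, 9, 10}. Safe: {1, 5, 7, 8, 11}.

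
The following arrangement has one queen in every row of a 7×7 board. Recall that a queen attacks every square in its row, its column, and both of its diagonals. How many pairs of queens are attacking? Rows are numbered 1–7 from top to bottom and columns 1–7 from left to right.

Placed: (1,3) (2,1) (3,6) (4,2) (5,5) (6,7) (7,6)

Same column: (3,6)–(7,6) (column 6).
Same diagonal: (2,1)–(7,6) (|2−7| = |1−6| = 5); (6,7)–(7,6) (|6−7| = |7−6| = 1).
Total attacking pairs: 3.

3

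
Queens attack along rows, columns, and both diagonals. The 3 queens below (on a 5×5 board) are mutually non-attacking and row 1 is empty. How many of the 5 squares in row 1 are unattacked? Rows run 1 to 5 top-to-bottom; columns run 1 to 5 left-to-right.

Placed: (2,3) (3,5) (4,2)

1

(2,3) attacks row 1 at column 3 and diagonals 2, 4.
(3,5) attacks row 1 at column 5 and diagonals 3.
(4,2) attacks row 1 at column 2 and diagonals 5.
Attacked columns: {2, 3, 4, 5}. Safe: {1}.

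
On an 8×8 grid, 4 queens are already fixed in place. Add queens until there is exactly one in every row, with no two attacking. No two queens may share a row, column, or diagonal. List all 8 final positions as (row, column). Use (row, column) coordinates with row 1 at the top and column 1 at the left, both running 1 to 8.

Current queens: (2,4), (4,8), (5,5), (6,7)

(1,6) (2,4) (3,2) (4,8) (5,5) (6,7) (7,1) (8,3)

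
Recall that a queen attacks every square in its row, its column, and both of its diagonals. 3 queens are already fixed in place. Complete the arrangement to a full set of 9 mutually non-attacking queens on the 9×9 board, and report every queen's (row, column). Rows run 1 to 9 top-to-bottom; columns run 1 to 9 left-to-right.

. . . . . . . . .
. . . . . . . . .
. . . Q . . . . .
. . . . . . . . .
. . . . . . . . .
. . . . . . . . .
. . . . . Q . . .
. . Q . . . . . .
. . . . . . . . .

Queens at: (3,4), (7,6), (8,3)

Row 1: attacked by (3,4)→{2,4,6}; (7,6)→{6}; (8,3)→{3}. Safe: 1, 5, 7, 8, 9. Place at column 5.
Row 2: attacked by (1,5)→{4,5,6}; (3,4)→{3,4,5}; (7,6)→{1,6}; (8,3)→{3,9}. Safe: 2, 7, 8. Place at column 8.
Row 4: attacked by (1,5)→{2,5,8}; (2,8)→{6,8}; (3,4)→{3,4,5}; (7,6)→{3,6,9}; (8,3)→{3,7}. Safe: 1. Place at column 1.
Row 5: attacked by (1,5)→{1,5,9}; (2,8)→{5,8}; (3,4)→{2,4,6}; (4,1)→{1,2}; (7,6)→{4,6,8}; (8,3)→{3,6}. Safe: 7. Place at column 7.
Row 6: attacked by (1,5)→{5}; (2,8)→{4,8}; (3,4)→{1,4,7}; (4,1)→{1,3}; (5,7)→{6,7,8}; (7,6)→{5,6,7}; (8,3)→{1,3,5}. Safe: 2, 9. Place at column 2.
Row 9: attacked by (1,5)→{5}; (2,8)→{1,8}; (3,4)→{4}; (4,1)→{1,6}; (5,7)→{3,7}; (6,2)→{2,5}; (7,6)→{4,6,8}; (8,3)→{2,3,4}. Safe: 9. Place at column 9.
Columns [5, 8, 4, 1, 7, 2, 6, 3, 9], r−c [-4, -6, -1, 3, -2, 4, 1, 5, 0], r+c [6, 10, 7, 5, 12, 8, 13, 11, 18] are all distinct, so no two queens attack.

(1,5) (2,8) (3,4) (4,1) (5,7) (6,2) (7,6) (8,3) (9,9)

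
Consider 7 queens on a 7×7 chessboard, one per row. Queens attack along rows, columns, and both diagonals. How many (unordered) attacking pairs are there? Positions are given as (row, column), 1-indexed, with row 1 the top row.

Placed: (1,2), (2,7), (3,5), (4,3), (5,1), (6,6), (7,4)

All columns are distinct and no two queens satisfy |Δrow| = |Δcol|, so no pair attacks.

0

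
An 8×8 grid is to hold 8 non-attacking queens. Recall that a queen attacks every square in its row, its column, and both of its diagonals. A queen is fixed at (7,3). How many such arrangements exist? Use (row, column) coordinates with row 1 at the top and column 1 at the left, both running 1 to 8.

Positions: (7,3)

Branch on row 1: col 1 → 0; col 2 → 1; col 4 → 6; col 5 → 3; col 6 → 0; col 7 → 3; col 8 → 1.
Sum: 0 + 1 + 6 + 3 + 0 + 3 + 1 = 14.

14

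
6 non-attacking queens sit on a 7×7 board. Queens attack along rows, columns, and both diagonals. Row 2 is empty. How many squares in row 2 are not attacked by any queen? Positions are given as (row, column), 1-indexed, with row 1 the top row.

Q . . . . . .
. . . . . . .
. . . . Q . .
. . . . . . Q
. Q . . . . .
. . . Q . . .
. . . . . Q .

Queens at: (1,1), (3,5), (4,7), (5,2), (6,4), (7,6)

(1,1) attacks row 2 at column 1 and diagonals 2.
(3,5) attacks row 2 at column 5 and diagonals 4, 6.
(4,7) attacks row 2 at column 7 and diagonals 5.
(5,2) attacks row 2 at column 2 and diagonals 5.
(6,4) attacks row 2 at column 4.
(7,6) attacks row 2 at column 6 and diagonals 1.
Attacked columns: {1, 2, 4, 5, 6, 7}. Safe: {3}.

1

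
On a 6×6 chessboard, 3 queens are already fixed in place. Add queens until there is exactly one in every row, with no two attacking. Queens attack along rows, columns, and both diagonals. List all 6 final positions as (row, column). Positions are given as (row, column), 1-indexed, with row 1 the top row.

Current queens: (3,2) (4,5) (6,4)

Row 1: attacked by (3,2)→{2,4}; (4,5)→{2,5}; (6,4)→{4}. Safe: 1, 3, 6. Place at column 3.
Row 2: attacked by (1,3)→{2,3,4}; (3,2)→{1,2,3}; (4,5)→{3,5}; (6,4)→{4}. Safe: 6. Place at column 6.
Row 5: attacked by (1,3)→{3}; (2,6)→{3,6}; (3,2)→{2,4}; (4,5)→{4,5,6}; (6,4)→{3,4,5}. Safe: 1. Place at column 1.
Columns [3, 6, 2, 5, 1, 4], r−c [-2, -4, 1, -1, 4, 2], r+c [4, 8, 5, 9, 6, 10] are all distinct, so no two queens attack.

(1,3) (2,6) (3,2) (4,5) (5,1) (6,4)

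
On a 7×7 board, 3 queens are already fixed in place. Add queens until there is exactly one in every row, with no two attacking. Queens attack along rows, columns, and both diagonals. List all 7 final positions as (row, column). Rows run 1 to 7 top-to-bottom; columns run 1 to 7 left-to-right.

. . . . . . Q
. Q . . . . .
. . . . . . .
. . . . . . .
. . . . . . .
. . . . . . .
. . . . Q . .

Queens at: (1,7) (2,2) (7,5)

Row 3: attacked by (1,7)→{5,7}; (2,2)→{1,2,3}; (7,5)→{1,5}. Safe: 4, 6. Place at column 4.
Row 4: attacked by (1,7)→{4,7}; (2,2)→{2,4}; (3,4)→{3,4,5}; (7,5)→{2,5}. Safe: 1, 6. Place at column 6.
Row 5: attacked by (1,7)→{3,7}; (2,2)→{2,5}; (3,4)→{2,4,6}; (4,6)→{5,6,7}; (7,5)→{3,5,7}. Safe: 1. Place at column 1.
Row 6: attacked by (1,7)→{2,7}; (2,2)→{2,6}; (3,4)→{1,4,7}; (4,6)→{4,6}; (5,1)→{1,2}; (7,5)→{4,5,6}. Safe: 3. Place at column 3.
Columns [7, 2, 4, 6, 1, 3, 5], r−c [-6, 0, -1, -2, 4, 3, 2], r+c [8, 4, 7, 10, 6, 9, 12] are all distinct, so no two queens attack.

(1,7) (2,2) (3,4) (4,6) (5,1) (6,3) (7,5)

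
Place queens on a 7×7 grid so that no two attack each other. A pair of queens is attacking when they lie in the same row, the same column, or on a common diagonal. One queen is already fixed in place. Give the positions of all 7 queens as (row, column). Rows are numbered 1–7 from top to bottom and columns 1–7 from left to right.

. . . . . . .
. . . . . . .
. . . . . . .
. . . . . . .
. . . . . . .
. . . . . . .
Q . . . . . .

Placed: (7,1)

(1,3) (2,5) (3,7) (4,2) (5,4) (6,6) (7,1)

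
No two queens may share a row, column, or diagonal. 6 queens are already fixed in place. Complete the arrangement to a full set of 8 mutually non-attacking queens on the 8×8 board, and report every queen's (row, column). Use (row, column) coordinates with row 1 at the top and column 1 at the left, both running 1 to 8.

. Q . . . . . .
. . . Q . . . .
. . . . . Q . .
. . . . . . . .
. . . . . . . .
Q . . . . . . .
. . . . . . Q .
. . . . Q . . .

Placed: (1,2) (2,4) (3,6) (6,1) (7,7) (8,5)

(1,2) (2,4) (3,6) (4,8) (5,3) (6,1) (7,7) (8,5)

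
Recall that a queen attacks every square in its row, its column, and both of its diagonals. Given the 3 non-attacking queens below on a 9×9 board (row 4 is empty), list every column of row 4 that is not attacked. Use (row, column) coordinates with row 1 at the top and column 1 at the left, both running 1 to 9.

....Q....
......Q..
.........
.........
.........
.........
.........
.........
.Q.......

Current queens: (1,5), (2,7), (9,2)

(1,5) attacks row 4 at column 5 and diagonals 2, 8.
(2,7) attacks row 4 at column 7 and diagonals 5, 9.
(9,2) attacks row 4 at column 2 and diagonals 7.
Attacked columns: {2, 5, 7, 8, 9}. Safe: {1, 3, 4, 6}.

columns 1, 3, 4, 6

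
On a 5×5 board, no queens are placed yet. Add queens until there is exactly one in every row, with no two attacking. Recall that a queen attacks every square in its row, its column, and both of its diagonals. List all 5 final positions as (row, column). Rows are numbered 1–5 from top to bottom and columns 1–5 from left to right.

(1,1) (2,4) (3,2) (4,5) (5,3)

Row 1: Safe: 1, 2, 3, 4, 5. Place at column 1.
Row 2: attacked by (1,1)→{1,2}. Safe: 3, 4, 5. Place at column 4.
Row 3: attacked by (1,1)→{1,3}; (2,4)→{3,4,5}. Safe: 2. Place at column 2.
Row 4: attacked by (1,1)→{1,4}; (2,4)→{2,4}; (3,2)→{1,2,3}. Safe: 5. Place at column 5.
Row 5: attacked by (1,1)→{1,5}; (2,4)→{1,4}; (3,2)→{2,4}; (4,5)→{4,5}. Safe: 3. Place at column 3.
Columns [1, 4, 2, 5, 3], r−c [0, -2, 1, -1, 2], r+c [2, 6, 5, 9, 8] are all distinct, so no two queens attack.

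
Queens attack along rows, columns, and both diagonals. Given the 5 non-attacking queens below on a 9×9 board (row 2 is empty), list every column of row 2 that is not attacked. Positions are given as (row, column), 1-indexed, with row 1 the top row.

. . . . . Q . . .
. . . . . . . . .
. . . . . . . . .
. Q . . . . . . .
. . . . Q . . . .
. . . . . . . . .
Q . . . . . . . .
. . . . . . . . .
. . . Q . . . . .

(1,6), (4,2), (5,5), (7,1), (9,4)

columns 3, 9

(1,6) attacks row 2 at column 6 and diagonals 5, 7.
(4,2) attacks row 2 at column 2 and diagonals 4.
(5,5) attacks row 2 at column 5 and diagonals 2, 8.
(7,1) attacks row 2 at column 1 and diagonals 6.
(9,4) attacks row 2 at column 4.
Attacked columns: {1, 2, 4, 5, 6, 7, 8}. Safe: {3, 9}.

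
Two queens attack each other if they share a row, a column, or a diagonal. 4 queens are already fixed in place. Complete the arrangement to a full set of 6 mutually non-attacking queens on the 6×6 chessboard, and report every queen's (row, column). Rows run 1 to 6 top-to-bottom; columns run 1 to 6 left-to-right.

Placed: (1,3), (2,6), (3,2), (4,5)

(1,3) (2,6) (3,2) (4,5) (5,1) (6,4)

Row 5: attacked by (1,3)→{3}; (2,6)→{3,6}; (3,2)→{2,4}; (4,5)→{4,5,6}. Safe: 1. Place at column 1.
Row 6: attacked by (1,3)→{3}; (2,6)→{2,6}; (3,2)→{2,5}; (4,5)→{3,5}; (5,1)→{1,2}. Safe: 4. Place at column 4.
Columns [3, 6, 2, 5, 1, 4], r−c [-2, -4, 1, -1, 4, 2], r+c [4, 8, 5, 9, 6, 10] are all distinct, so no two queens attack.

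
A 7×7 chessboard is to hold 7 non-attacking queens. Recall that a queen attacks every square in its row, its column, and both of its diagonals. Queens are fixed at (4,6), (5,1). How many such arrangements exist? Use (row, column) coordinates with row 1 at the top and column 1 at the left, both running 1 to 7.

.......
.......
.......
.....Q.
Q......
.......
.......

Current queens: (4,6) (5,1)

1

Branch on row 1: col 2 → 0; col 4 → 0; col 7 → 1.
Sum: 0 + 0 + 1 = 1.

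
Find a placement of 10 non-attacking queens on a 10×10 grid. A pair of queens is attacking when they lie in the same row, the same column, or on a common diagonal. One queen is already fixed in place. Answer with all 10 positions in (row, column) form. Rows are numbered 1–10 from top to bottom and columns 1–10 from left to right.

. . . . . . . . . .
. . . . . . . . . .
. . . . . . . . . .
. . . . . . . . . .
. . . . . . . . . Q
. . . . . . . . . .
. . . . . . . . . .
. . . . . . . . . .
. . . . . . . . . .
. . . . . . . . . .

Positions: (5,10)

(1,2) (2,9) (3,3) (4,8) (5,10) (6,4) (7,6) (8,1) (9,5) (10,7)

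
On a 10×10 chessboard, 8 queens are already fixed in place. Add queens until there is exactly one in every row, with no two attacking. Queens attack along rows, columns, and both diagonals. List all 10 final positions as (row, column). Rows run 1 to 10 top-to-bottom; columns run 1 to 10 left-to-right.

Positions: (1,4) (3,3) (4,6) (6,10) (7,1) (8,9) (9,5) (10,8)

Row 2: attacked by (1,4)→{3,4,5}; (3,3)→{2,3,4}; (4,6)→{4,6,8}; (6,10)→{6,10}; (7,1)→{1,6}; (8,9)→{3,9}; (9,5)→{5}; (10,8)→{8}. Safe: 7. Place at column 7.
Row 5: attacked by (1,4)→{4,8}; (2,7)→{4,7,10}; (3,3)→{1,3,5}; (4,6)→{5,6,7}; (6,10)→{9,10}; (7,1)→{1,3}; (8,9)→{6,9}; (9,5)→{1,5,9}; (10,8)→{3,8}. Safe: 2. Place at column 2.
Columns [4, 7, 3, 6, 2, 10, 1, 9, 5, 8], r−c [-3, -5, 0, -2, 3, -4, 6, -1, 4, 2], r+c [5, 9, 6, 10, 7, 16, 8, 17, 14, 18] are all distinct, so no two queens attack.

(1,4) (2,7) (3,3) (4,6) (5,2) (6,10) (7,1) (8,9) (9,5) (10,8)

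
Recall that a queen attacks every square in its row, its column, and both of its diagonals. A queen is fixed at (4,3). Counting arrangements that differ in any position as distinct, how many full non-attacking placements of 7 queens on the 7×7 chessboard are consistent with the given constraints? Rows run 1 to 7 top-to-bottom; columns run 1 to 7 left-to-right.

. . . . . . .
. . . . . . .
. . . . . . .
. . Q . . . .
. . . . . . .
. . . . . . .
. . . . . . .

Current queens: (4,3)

Branch on row 1: col 1 → 1; col 2 → 1; col 4 → 1; col 5 → 1; col 7 → 0.
Sum: 1 + 1 + 1 + 1 + 0 = 4.

4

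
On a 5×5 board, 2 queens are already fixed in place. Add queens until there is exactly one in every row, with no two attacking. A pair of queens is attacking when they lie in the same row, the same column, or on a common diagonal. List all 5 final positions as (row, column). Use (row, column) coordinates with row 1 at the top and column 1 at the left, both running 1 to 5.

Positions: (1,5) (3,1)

(1,5) (2,3) (3,1) (4,4) (5,2)

Row 2: attacked by (1,5)→{4,5}; (3,1)→{1,2}. Safe: 3. Place at column 3.
Row 4: attacked by (1,5)→{2,5}; (2,3)→{1,3,5}; (3,1)→{1,2}. Safe: 4. Place at column 4.
Row 5: attacked by (1,5)→{1,5}; (2,3)→{3}; (3,1)→{1,3}; (4,4)→{3,4,5}. Safe: 2. Place at column 2.
Columns [5, 3, 1, 4, 2], r−c [-4, -1, 2, 0, 3], r+c [6, 5, 4, 8, 7] are all distinct, so no two queens attack.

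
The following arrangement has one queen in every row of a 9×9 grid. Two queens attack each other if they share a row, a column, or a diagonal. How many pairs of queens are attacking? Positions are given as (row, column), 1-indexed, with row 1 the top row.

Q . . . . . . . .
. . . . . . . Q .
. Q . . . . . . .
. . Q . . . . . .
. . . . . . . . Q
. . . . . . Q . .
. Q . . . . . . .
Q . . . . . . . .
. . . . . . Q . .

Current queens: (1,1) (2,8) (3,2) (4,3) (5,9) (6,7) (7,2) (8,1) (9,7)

Same column: (1,1)–(8,1) (column 1); (3,2)–(7,2) (column 2); (6,7)–(9,7) (column 7).
Same diagonal: (3,2)–(4,3) (|3−4| = |2−3| = 1); (7,2)–(8,1) (|7−8| = |2−1| = 1).
Total attacking pairs: 5.

5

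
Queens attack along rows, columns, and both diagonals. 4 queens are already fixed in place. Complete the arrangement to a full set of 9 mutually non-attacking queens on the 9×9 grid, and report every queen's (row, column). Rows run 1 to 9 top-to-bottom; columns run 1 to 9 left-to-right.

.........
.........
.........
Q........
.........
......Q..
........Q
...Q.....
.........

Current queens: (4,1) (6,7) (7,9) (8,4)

(1,5) (2,2) (3,6) (4,1) (5,3) (6,7) (7,9) (8,4) (9,8)

Row 1: attacked by (4,1)→{1,4}; (6,7)→{2,7}; (7,9)→{3,9}; (8,4)→{4}. Safe: 5, 6, 8. Place at column 5.
Row 2: attacked by (1,5)→{4,5,6}; (4,1)→{1,3}; (6,7)→{3,7}; (7,9)→{4,9}; (8,4)→{4}. Safe: 2, 8. Place at column 2.
Row 3: attacked by (1,5)→{3,5,7}; (2,2)→{1,2,3}; (4,1)→{1,2}; (6,7)→{4,7}; (7,9)→{5,9}; (8,4)→{4,9}. Safe: 6, 8. Place at column 6.
Row 5: attacked by (1,5)→{1,5,9}; (2,2)→{2,5}; (3,6)→{4,6,8}; (4,1)→{1,2}; (6,7)→{6,7,8}; (7,9)→{7,9}; (8,4)→{1,4,7}. Safe: 3. Place at column 3.
Row 9: attacked by (1,5)→{5}; (2,2)→{2,9}; (3,6)→{6}; (4,1)→{1,6}; (5,3)→{3,7}; (6,7)→{4,7}; (7,9)→{7,9}; (8,4)→{3,4,5}. Safe: 8. Place at column 8.
Columns [5, 2, 6, 1, 3, 7, 9, 4, 8], r−c [-4, 0, -3, 3, 2, -1, -2, 4, 1], r+c [6, 4, 9, 5, 8, 13, 16, 12, 17] are all distinct, so no two queens attack.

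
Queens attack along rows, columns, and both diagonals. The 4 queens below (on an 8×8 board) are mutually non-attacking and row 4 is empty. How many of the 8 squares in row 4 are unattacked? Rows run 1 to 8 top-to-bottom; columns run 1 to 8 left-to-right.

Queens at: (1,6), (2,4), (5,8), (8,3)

(1,6) attacks row 4 at column 6 and diagonals 3.
(2,4) attacks row 4 at column 4 and diagonals 2, 6.
(5,8) attacks row 4 at column 8 and diagonals 7.
(8,3) attacks row 4 at column 3 and diagonals 7.
Attacked columns: {2, 3, 4, 6, 7, 8}. Safe: {1, 5}.

2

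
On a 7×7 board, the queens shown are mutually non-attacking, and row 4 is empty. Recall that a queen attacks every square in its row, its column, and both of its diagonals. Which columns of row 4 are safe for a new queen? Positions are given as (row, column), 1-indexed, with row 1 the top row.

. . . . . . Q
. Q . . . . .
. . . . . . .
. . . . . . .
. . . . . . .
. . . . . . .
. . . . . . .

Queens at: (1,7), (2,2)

columns 1, 3, 5, 6

(1,7) attacks row 4 at column 7 and diagonals 4.
(2,2) attacks row 4 at column 2 and diagonals 4.
Attacked columns: {2, 4, 7}. Safe: {1, 3, 5, 6}.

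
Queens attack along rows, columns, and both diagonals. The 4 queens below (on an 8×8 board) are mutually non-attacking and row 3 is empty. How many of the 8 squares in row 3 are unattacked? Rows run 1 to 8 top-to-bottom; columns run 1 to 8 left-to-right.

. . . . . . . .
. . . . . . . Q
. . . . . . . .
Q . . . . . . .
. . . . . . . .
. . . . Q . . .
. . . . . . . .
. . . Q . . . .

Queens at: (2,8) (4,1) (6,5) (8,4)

2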